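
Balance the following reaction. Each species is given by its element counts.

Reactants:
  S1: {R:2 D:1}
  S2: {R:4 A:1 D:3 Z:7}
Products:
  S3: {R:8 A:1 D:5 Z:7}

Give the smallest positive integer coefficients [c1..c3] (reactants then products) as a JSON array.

Coefficients: [2, 1, 1]

R: 2·2+1·4 = 8 | 1·8 = 8
A: 2·0+1·1 = 1 | 1·1 = 1
D: 2·1+1·3 = 5 | 1·5 = 5
Z: 2·0+1·7 = 7 | 1·7 = 7
gcd(2,1,1) = 1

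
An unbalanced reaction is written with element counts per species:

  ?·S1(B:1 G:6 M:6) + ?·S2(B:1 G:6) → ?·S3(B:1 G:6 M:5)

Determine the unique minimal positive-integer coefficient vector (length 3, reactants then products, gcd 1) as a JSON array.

Coefficients: [5, 1, 6]

B: 5·1+1·1 = 6 | 6·1 = 6
G: 5·6+1·6 = 36 | 6·6 = 36
M: 5·6+1·0 = 30 | 6·5 = 30
gcd(5,1,6) = 1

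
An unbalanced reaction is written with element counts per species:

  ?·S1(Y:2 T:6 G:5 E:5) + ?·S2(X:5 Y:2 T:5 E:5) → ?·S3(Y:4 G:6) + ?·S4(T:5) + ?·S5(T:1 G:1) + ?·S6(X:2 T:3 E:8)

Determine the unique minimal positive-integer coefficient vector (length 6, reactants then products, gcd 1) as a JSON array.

X: 6·0+2·5 = 10 | 4·0+5·0+6·0+5·2 = 10
Y: 6·2+2·2 = 16 | 4·4+5·0+6·0+5·0 = 16
T: 6·6+2·5 = 46 | 4·0+5·5+6·1+5·3 = 46
G: 6·5+2·0 = 30 | 4·6+5·0+6·1+5·0 = 30
E: 6·5+2·5 = 40 | 4·0+5·0+6·0+5·8 = 40
gcd(6,2,4,5,6,5) = 1

Coefficients: [6, 2, 4, 5, 6, 5]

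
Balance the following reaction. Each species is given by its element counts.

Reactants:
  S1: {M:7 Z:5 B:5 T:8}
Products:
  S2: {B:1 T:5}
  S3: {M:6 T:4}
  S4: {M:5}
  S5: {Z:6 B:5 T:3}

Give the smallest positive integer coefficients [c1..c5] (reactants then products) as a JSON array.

M: 6·7 = 42 | 5·0+2·6+6·5+5·0 = 42
Z: 6·5 = 30 | 5·0+2·0+6·0+5·6 = 30
B: 6·5 = 30 | 5·1+2·0+6·0+5·5 = 30
T: 6·8 = 48 | 5·5+2·4+6·0+5·3 = 48
gcd(6,5,2,6,5) = 1

Coefficients: [6, 5, 2, 6, 5]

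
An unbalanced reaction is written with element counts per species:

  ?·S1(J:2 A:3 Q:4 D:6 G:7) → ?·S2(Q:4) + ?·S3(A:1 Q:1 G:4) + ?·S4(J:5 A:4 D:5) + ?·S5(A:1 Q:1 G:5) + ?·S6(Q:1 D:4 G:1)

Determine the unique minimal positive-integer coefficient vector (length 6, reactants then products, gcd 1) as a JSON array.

Coefficients: [5, 2, 5, 2, 2, 5]

J: 5·2 = 10 | 2·0+5·0+2·5+2·0+5·0 = 10
A: 5·3 = 15 | 2·0+5·1+2·4+2·1+5·0 = 15
Q: 5·4 = 20 | 2·4+5·1+2·0+2·1+5·1 = 20
D: 5·6 = 30 | 2·0+5·0+2·5+2·0+5·4 = 30
G: 5·7 = 35 | 2·0+5·4+2·0+2·5+5·1 = 35
gcd(5,2,5,2,2,5) = 1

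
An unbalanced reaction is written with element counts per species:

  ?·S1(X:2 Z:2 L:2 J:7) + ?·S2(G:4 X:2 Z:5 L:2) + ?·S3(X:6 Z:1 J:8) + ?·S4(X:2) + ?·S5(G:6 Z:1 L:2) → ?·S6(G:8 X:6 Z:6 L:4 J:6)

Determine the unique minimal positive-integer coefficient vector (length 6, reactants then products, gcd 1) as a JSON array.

Coefficients: [2, 4, 2, 3, 4, 5]

G: 2·0+4·4+2·0+3·0+4·6 = 40 | 5·8 = 40
X: 2·2+4·2+2·6+3·2+4·0 = 30 | 5·6 = 30
Z: 2·2+4·5+2·1+3·0+4·1 = 30 | 5·6 = 30
L: 2·2+4·2+2·0+3·0+4·2 = 20 | 5·4 = 20
J: 2·7+4·0+2·8+3·0+4·0 = 30 | 5·6 = 30
gcd(2,4,2,3,4,5) = 1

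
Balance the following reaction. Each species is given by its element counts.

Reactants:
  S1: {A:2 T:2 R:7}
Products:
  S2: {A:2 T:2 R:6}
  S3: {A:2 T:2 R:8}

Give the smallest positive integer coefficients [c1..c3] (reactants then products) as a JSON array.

A: 2·2 = 4 | 1·2+1·2 = 4
T: 2·2 = 4 | 1·2+1·2 = 4
R: 2·7 = 14 | 1·6+1·8 = 14
gcd(2,1,1) = 1

Coefficients: [2, 1, 1]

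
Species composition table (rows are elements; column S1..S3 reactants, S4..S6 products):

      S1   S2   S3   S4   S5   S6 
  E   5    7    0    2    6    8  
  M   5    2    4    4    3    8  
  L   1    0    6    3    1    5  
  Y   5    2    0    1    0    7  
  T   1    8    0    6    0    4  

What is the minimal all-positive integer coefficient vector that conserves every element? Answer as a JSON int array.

Coefficients: [6, 4, 5, 3, 2, 5]

E: 6·5+4·7+5·0 = 58 | 3·2+2·6+5·8 = 58
M: 6·5+4·2+5·4 = 58 | 3·4+2·3+5·8 = 58
L: 6·1+4·0+5·6 = 36 | 3·3+2·1+5·5 = 36
Y: 6·5+4·2+5·0 = 38 | 3·1+2·0+5·7 = 38
T: 6·1+4·8+5·0 = 38 | 3·6+2·0+5·4 = 38
gcd(6,4,5,3,2,5) = 1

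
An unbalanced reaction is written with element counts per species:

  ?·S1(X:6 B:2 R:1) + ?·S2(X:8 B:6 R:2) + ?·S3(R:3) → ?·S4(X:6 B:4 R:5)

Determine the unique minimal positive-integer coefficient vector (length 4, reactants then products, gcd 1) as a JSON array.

X: 1·6+3·8+6·0 = 30 | 5·6 = 30
B: 1·2+3·6+6·0 = 20 | 5·4 = 20
R: 1·1+3·2+6·3 = 25 | 5·5 = 25
gcd(1,3,6,5) = 1

Coefficients: [1, 3, 6, 5]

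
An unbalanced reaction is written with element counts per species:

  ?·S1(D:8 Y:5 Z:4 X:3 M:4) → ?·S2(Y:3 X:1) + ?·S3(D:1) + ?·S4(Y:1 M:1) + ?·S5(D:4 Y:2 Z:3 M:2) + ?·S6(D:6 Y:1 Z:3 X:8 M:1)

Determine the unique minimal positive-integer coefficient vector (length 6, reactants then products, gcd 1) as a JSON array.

D: 3·8 = 24 | 1·0+6·1+5·0+3·4+1·6 = 24
Y: 3·5 = 15 | 1·3+6·0+5·1+3·2+1·1 = 15
Z: 3·4 = 12 | 1·0+6·0+5·0+3·3+1·3 = 12
X: 3·3 = 9 | 1·1+6·0+5·0+3·0+1·8 = 9
M: 3·4 = 12 | 1·0+6·0+5·1+3·2+1·1 = 12
gcd(3,1,6,5,3,1) = 1

Coefficients: [3, 1, 6, 5, 3, 1]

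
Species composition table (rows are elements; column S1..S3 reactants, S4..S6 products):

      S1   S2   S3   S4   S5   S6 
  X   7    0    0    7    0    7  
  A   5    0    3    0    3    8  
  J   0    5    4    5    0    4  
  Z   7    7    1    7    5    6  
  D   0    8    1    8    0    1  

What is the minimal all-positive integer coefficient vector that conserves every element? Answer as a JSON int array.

X: 5·7+3·0+2·0 = 35 | 3·7+5·0+2·7 = 35
A: 5·5+3·0+2·3 = 31 | 3·0+5·3+2·8 = 31
J: 5·0+3·5+2·4 = 23 | 3·5+5·0+2·4 = 23
Z: 5·7+3·7+2·1 = 58 | 3·7+5·5+2·6 = 58
D: 5·0+3·8+2·1 = 26 | 3·8+5·0+2·1 = 26
gcd(5,3,2,3,5,2) = 1

Coefficients: [5, 3, 2, 3, 5, 2]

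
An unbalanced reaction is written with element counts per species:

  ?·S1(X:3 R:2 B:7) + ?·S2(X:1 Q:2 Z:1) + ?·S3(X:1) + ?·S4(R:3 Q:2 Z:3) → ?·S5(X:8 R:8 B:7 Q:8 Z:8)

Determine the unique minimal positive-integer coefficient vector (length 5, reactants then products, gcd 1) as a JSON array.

Coefficients: [1, 2, 3, 2, 1]

X: 1·3+2·1+3·1+2·0 = 8 | 1·8 = 8
R: 1·2+2·0+3·0+2·3 = 8 | 1·8 = 8
B: 1·7+2·0+3·0+2·0 = 7 | 1·7 = 7
Q: 1·0+2·2+3·0+2·2 = 8 | 1·8 = 8
Z: 1·0+2·1+3·0+2·3 = 8 | 1·8 = 8
gcd(1,2,3,2,1) = 1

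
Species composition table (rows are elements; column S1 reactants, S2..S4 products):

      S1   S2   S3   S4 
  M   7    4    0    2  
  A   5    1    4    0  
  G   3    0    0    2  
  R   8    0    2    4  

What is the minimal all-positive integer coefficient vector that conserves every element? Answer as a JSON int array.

M: 2·7 = 14 | 2·4+2·0+3·2 = 14
A: 2·5 = 10 | 2·1+2·4+3·0 = 10
G: 2·3 = 6 | 2·0+2·0+3·2 = 6
R: 2·8 = 16 | 2·0+2·2+3·4 = 16
gcd(2,2,2,3) = 1

Coefficients: [2, 2, 2, 3]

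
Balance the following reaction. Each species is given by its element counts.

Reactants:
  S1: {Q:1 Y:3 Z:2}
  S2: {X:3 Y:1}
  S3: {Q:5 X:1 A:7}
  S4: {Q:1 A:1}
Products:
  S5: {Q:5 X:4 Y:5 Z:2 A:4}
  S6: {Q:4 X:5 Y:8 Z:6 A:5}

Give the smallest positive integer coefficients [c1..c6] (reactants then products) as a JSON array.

Coefficients: [6, 5, 2, 3, 3, 1]

Q: 6·1+5·0+2·5+3·1 = 19 | 3·5+1·4 = 19
X: 6·0+5·3+2·1+3·0 = 17 | 3·4+1·5 = 17
Y: 6·3+5·1+2·0+3·0 = 23 | 3·5+1·8 = 23
Z: 6·2+5·0+2·0+3·0 = 12 | 3·2+1·6 = 12
A: 6·0+5·0+2·7+3·1 = 17 | 3·4+1·5 = 17
gcd(6,5,2,3,3,1) = 1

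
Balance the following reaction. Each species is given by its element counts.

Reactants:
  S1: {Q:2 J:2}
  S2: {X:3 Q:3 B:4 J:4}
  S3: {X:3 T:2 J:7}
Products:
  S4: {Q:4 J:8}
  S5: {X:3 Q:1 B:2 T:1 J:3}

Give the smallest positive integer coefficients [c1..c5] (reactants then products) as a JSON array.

X: 3·0+2·3+2·3 = 12 | 2·0+4·3 = 12
Q: 3·2+2·3+2·0 = 12 | 2·4+4·1 = 12
B: 3·0+2·4+2·0 = 8 | 2·0+4·2 = 8
T: 3·0+2·0+2·2 = 4 | 2·0+4·1 = 4
J: 3·2+2·4+2·7 = 28 | 2·8+4·3 = 28
gcd(3,2,2,2,4) = 1

Coefficients: [3, 2, 2, 2, 4]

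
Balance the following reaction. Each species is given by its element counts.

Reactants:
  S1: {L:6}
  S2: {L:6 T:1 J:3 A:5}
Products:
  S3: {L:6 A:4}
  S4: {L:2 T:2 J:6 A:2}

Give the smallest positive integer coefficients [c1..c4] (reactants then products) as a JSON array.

Coefficients: [1, 6, 6, 3]

L: 1·6+6·6 = 42 | 6·6+3·2 = 42
T: 1·0+6·1 = 6 | 6·0+3·2 = 6
J: 1·0+6·3 = 18 | 6·0+3·6 = 18
A: 1·0+6·5 = 30 | 6·4+3·2 = 30
gcd(1,6,6,3) = 1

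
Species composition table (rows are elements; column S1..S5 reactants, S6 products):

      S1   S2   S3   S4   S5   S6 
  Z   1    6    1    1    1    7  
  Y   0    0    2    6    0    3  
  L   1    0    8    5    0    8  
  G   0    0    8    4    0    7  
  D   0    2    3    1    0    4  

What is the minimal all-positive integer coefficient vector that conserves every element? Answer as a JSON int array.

Z: 3·1+3·6+3·1+1·1+3·1 = 28 | 4·7 = 28
Y: 3·0+3·0+3·2+1·6+3·0 = 12 | 4·3 = 12
L: 3·1+3·0+3·8+1·5+3·0 = 32 | 4·8 = 32
G: 3·0+3·0+3·8+1·4+3·0 = 28 | 4·7 = 28
D: 3·0+3·2+3·3+1·1+3·0 = 16 | 4·4 = 16
gcd(3,3,3,1,3,4) = 1

Coefficients: [3, 3, 3, 1, 3, 4]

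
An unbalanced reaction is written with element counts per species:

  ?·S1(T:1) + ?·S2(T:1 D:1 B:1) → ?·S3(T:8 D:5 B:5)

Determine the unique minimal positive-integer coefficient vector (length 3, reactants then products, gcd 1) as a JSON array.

Coefficients: [3, 5, 1]

T: 3·1+5·1 = 8 | 1·8 = 8
D: 3·0+5·1 = 5 | 1·5 = 5
B: 3·0+5·1 = 5 | 1·5 = 5
gcd(3,5,1) = 1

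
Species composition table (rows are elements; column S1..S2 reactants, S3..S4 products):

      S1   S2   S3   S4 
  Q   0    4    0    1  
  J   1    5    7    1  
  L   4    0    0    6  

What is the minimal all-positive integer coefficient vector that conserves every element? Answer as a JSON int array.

Coefficients: [6, 1, 1, 4]

Q: 6·0+1·4 = 4 | 1·0+4·1 = 4
J: 6·1+1·5 = 11 | 1·7+4·1 = 11
L: 6·4+1·0 = 24 | 1·0+4·6 = 24
gcd(6,1,1,4) = 1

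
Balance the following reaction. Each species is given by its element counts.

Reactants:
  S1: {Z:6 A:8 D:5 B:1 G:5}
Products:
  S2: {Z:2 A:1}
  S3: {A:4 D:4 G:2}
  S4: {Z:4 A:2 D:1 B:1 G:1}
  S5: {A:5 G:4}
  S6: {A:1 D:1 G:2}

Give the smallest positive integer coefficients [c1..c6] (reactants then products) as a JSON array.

Coefficients: [5, 5, 4, 5, 1, 4]

Z: 5·6 = 30 | 5·2+4·0+5·4+1·0+4·0 = 30
A: 5·8 = 40 | 5·1+4·4+5·2+1·5+4·1 = 40
D: 5·5 = 25 | 5·0+4·4+5·1+1·0+4·1 = 25
B: 5·1 = 5 | 5·0+4·0+5·1+1·0+4·0 = 5
G: 5·5 = 25 | 5·0+4·2+5·1+1·4+4·2 = 25
gcd(5,5,4,5,1,4) = 1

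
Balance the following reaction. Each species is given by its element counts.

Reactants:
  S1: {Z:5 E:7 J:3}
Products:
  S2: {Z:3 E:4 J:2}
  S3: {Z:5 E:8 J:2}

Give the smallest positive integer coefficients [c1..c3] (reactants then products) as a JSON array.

Coefficients: [4, 5, 1]

Z: 4·5 = 20 | 5·3+1·5 = 20
E: 4·7 = 28 | 5·4+1·8 = 28
J: 4·3 = 12 | 5·2+1·2 = 12
gcd(4,5,1) = 1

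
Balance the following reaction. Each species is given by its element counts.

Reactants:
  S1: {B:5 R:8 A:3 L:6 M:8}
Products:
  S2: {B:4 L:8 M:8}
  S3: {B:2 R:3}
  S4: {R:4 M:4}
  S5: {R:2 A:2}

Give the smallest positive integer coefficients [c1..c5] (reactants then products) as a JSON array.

Coefficients: [4, 3, 4, 2, 6]

B: 4·5 = 20 | 3·4+4·2+2·0+6·0 = 20
R: 4·8 = 32 | 3·0+4·3+2·4+6·2 = 32
A: 4·3 = 12 | 3·0+4·0+2·0+6·2 = 12
L: 4·6 = 24 | 3·8+4·0+2·0+6·0 = 24
M: 4·8 = 32 | 3·8+4·0+2·4+6·0 = 32
gcd(4,3,4,2,6) = 1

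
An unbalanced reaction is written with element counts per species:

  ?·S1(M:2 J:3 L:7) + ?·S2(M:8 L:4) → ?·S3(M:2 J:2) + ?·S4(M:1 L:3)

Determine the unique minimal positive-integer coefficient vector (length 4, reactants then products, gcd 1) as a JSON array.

Coefficients: [2, 1, 3, 6]

M: 2·2+1·8 = 12 | 3·2+6·1 = 12
J: 2·3+1·0 = 6 | 3·2+6·0 = 6
L: 2·7+1·4 = 18 | 3·0+6·3 = 18
gcd(2,1,3,6) = 1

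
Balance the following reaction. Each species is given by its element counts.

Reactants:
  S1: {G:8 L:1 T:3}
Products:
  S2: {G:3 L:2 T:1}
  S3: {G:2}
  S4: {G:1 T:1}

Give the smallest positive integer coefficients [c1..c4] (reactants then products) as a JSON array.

G: 2·8 = 16 | 1·3+4·2+5·1 = 16
L: 2·1 = 2 | 1·2+4·0+5·0 = 2
T: 2·3 = 6 | 1·1+4·0+5·1 = 6
gcd(2,1,4,5) = 1

Coefficients: [2, 1, 4, 5]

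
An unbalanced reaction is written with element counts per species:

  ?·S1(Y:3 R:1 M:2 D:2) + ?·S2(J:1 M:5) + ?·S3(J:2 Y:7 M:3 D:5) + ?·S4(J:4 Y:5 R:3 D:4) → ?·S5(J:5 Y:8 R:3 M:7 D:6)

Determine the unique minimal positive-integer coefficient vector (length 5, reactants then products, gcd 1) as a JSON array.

J: 3·0+6·1+2·2+5·4 = 30 | 6·5 = 30
Y: 3·3+6·0+2·7+5·5 = 48 | 6·8 = 48
R: 3·1+6·0+2·0+5·3 = 18 | 6·3 = 18
M: 3·2+6·5+2·3+5·0 = 42 | 6·7 = 42
D: 3·2+6·0+2·5+5·4 = 36 | 6·6 = 36
gcd(3,6,2,5,6) = 1

Coefficients: [3, 6, 2, 5, 6]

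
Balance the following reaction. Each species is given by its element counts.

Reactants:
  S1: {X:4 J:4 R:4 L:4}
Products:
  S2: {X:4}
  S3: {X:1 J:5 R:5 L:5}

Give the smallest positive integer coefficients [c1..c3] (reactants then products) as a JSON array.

X: 5·4 = 20 | 4·4+4·1 = 20
J: 5·4 = 20 | 4·0+4·5 = 20
R: 5·4 = 20 | 4·0+4·5 = 20
L: 5·4 = 20 | 4·0+4·5 = 20
gcd(5,4,4) = 1

Coefficients: [5, 4, 4]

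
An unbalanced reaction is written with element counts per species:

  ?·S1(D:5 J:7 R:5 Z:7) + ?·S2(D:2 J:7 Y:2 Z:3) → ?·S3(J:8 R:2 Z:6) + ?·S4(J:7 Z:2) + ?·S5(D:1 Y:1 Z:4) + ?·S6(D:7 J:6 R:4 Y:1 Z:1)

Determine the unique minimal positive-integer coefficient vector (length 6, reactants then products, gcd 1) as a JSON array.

Coefficients: [6, 5, 5, 1, 5, 5]

D: 6·5+5·2 = 40 | 5·0+1·0+5·1+5·7 = 40
J: 6·7+5·7 = 77 | 5·8+1·7+5·0+5·6 = 77
R: 6·5+5·0 = 30 | 5·2+1·0+5·0+5·4 = 30
Y: 6·0+5·2 = 10 | 5·0+1·0+5·1+5·1 = 10
Z: 6·7+5·3 = 57 | 5·6+1·2+5·4+5·1 = 57
gcd(6,5,5,1,5,5) = 1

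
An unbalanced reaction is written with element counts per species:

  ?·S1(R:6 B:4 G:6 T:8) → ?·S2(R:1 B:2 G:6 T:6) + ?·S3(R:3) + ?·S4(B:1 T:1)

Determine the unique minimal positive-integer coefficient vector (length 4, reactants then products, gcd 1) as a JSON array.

Coefficients: [3, 3, 5, 6]

R: 3·6 = 18 | 3·1+5·3+6·0 = 18
B: 3·4 = 12 | 3·2+5·0+6·1 = 12
G: 3·6 = 18 | 3·6+5·0+6·0 = 18
T: 3·8 = 24 | 3·6+5·0+6·1 = 24
gcd(3,3,5,6) = 1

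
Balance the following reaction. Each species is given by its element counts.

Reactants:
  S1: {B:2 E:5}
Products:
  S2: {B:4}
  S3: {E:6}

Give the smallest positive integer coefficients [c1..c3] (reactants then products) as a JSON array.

Coefficients: [6, 3, 5]

B: 6·2 = 12 | 3·4+5·0 = 12
E: 6·5 = 30 | 3·0+5·6 = 30
gcd(6,3,5) = 1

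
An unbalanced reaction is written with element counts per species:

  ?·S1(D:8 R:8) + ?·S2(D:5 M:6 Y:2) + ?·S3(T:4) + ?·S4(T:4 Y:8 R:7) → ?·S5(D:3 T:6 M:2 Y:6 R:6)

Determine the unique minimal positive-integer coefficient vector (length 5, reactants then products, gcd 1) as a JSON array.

Coefficients: [1, 2, 5, 4, 6]

D: 1·8+2·5+5·0+4·0 = 18 | 6·3 = 18
T: 1·0+2·0+5·4+4·4 = 36 | 6·6 = 36
M: 1·0+2·6+5·0+4·0 = 12 | 6·2 = 12
Y: 1·0+2·2+5·0+4·8 = 36 | 6·6 = 36
R: 1·8+2·0+5·0+4·7 = 36 | 6·6 = 36
gcd(1,2,5,4,6) = 1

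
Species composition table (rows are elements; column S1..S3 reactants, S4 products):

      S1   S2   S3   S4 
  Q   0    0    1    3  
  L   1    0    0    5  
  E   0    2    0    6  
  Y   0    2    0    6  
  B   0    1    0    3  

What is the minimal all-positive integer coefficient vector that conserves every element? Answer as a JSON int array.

Coefficients: [5, 3, 3, 1]

Q: 5·0+3·0+3·1 = 3 | 1·3 = 3
L: 5·1+3·0+3·0 = 5 | 1·5 = 5
E: 5·0+3·2+3·0 = 6 | 1·6 = 6
Y: 5·0+3·2+3·0 = 6 | 1·6 = 6
B: 5·0+3·1+3·0 = 3 | 1·3 = 3
gcd(5,3,3,1) = 1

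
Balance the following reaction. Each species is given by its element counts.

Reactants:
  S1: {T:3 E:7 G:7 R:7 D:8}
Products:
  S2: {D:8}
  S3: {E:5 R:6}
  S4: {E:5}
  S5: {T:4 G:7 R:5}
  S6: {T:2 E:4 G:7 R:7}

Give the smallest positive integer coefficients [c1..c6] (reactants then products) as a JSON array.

T: 6·3 = 18 | 6·0+1·0+5·0+3·4+3·2 = 18
E: 6·7 = 42 | 6·0+1·5+5·5+3·0+3·4 = 42
G: 6·7 = 42 | 6·0+1·0+5·0+3·7+3·7 = 42
R: 6·7 = 42 | 6·0+1·6+5·0+3·5+3·7 = 42
D: 6·8 = 48 | 6·8+1·0+5·0+3·0+3·0 = 48
gcd(6,6,1,5,3,3) = 1

Coefficients: [6, 6, 1, 5, 3, 3]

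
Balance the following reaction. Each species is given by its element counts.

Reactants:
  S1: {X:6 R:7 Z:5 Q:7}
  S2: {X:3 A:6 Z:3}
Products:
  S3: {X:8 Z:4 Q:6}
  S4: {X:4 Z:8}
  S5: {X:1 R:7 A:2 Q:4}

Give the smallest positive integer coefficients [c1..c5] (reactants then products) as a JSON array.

Coefficients: [6, 2, 3, 3, 6]

X: 6·6+2·3 = 42 | 3·8+3·4+6·1 = 42
R: 6·7+2·0 = 42 | 3·0+3·0+6·7 = 42
A: 6·0+2·6 = 12 | 3·0+3·0+6·2 = 12
Z: 6·5+2·3 = 36 | 3·4+3·8+6·0 = 36
Q: 6·7+2·0 = 42 | 3·6+3·0+6·4 = 42
gcd(6,2,3,3,6) = 1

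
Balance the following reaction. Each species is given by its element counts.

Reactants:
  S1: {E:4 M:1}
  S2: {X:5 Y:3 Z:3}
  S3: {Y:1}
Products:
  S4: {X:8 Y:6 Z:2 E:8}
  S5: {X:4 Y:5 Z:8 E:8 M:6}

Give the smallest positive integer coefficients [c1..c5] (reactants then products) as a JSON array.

X: 6·0+4·5+5·0 = 20 | 2·8+1·4 = 20
Y: 6·0+4·3+5·1 = 17 | 2·6+1·5 = 17
Z: 6·0+4·3+5·0 = 12 | 2·2+1·8 = 12
E: 6·4+4·0+5·0 = 24 | 2·8+1·8 = 24
M: 6·1+4·0+5·0 = 6 | 2·0+1·6 = 6
gcd(6,4,5,2,1) = 1

Coefficients: [6, 4, 5, 2, 1]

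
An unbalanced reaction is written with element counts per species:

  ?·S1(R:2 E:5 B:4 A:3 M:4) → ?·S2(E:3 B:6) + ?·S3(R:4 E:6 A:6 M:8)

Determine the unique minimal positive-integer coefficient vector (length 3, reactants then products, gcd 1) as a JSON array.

Coefficients: [6, 4, 3]

R: 6·2 = 12 | 4·0+3·4 = 12
E: 6·5 = 30 | 4·3+3·6 = 30
B: 6·4 = 24 | 4·6+3·0 = 24
A: 6·3 = 18 | 4·0+3·6 = 18
M: 6·4 = 24 | 4·0+3·8 = 24
gcd(6,4,3) = 1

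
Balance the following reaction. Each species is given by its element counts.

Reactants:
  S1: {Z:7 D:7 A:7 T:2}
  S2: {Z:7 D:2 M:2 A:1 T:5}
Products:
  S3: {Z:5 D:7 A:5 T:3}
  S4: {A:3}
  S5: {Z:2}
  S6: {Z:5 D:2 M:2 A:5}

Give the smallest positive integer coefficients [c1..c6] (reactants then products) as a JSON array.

Coefficients: [5, 1, 5, 2, 6, 1]

Z: 5·7+1·7 = 42 | 5·5+2·0+6·2+1·5 = 42
D: 5·7+1·2 = 37 | 5·7+2·0+6·0+1·2 = 37
M: 5·0+1·2 = 2 | 5·0+2·0+6·0+1·2 = 2
A: 5·7+1·1 = 36 | 5·5+2·3+6·0+1·5 = 36
T: 5·2+1·5 = 15 | 5·3+2·0+6·0+1·0 = 15
gcd(5,1,5,2,6,1) = 1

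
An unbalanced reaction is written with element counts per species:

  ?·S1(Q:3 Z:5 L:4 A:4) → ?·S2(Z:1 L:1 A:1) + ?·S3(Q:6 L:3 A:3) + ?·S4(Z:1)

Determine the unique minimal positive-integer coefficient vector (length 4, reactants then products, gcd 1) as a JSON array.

Coefficients: [2, 5, 1, 5]

Q: 2·3 = 6 | 5·0+1·6+5·0 = 6
Z: 2·5 = 10 | 5·1+1·0+5·1 = 10
L: 2·4 = 8 | 5·1+1·3+5·0 = 8
A: 2·4 = 8 | 5·1+1·3+5·0 = 8
gcd(2,5,1,5) = 1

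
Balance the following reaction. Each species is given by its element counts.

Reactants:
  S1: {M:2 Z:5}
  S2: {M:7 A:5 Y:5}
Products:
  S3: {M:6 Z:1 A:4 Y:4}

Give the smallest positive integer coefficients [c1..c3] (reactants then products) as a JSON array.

Coefficients: [1, 4, 5]

M: 1·2+4·7 = 30 | 5·6 = 30
Z: 1·5+4·0 = 5 | 5·1 = 5
A: 1·0+4·5 = 20 | 5·4 = 20
Y: 1·0+4·5 = 20 | 5·4 = 20
gcd(1,4,5) = 1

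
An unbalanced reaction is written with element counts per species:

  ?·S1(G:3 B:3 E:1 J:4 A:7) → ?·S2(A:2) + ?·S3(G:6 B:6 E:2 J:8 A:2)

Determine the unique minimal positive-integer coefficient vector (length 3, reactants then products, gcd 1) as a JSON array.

Coefficients: [2, 6, 1]

G: 2·3 = 6 | 6·0+1·6 = 6
B: 2·3 = 6 | 6·0+1·6 = 6
E: 2·1 = 2 | 6·0+1·2 = 2
J: 2·4 = 8 | 6·0+1·8 = 8
A: 2·7 = 14 | 6·2+1·2 = 14
gcd(2,6,1) = 1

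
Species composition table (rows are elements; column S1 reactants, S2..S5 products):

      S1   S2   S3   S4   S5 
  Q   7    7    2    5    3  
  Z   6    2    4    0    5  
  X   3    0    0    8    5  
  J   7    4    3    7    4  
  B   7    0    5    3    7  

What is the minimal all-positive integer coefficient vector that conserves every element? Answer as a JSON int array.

Q: 6·7 = 42 | 3·7+5·2+1·5+2·3 = 42
Z: 6·6 = 36 | 3·2+5·4+1·0+2·5 = 36
X: 6·3 = 18 | 3·0+5·0+1·8+2·5 = 18
J: 6·7 = 42 | 3·4+5·3+1·7+2·4 = 42
B: 6·7 = 42 | 3·0+5·5+1·3+2·7 = 42
gcd(6,3,5,1,2) = 1

Coefficients: [6, 3, 5, 1, 2]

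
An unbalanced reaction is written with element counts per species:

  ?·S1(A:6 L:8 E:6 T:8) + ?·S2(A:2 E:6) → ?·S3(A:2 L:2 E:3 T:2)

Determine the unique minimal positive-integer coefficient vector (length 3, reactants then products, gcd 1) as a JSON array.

A: 1·6+1·2 = 8 | 4·2 = 8
L: 1·8+1·0 = 8 | 4·2 = 8
E: 1·6+1·6 = 12 | 4·3 = 12
T: 1·8+1·0 = 8 | 4·2 = 8
gcd(1,1,4) = 1

Coefficients: [1, 1, 4]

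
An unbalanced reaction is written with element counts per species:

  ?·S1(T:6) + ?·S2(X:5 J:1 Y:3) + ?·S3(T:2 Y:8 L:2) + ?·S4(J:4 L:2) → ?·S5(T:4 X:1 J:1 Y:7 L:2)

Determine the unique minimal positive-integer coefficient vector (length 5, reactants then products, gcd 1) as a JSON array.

T: 2·6+1·0+4·2+1·0 = 20 | 5·4 = 20
X: 2·0+1·5+4·0+1·0 = 5 | 5·1 = 5
J: 2·0+1·1+4·0+1·4 = 5 | 5·1 = 5
Y: 2·0+1·3+4·8+1·0 = 35 | 5·7 = 35
L: 2·0+1·0+4·2+1·2 = 10 | 5·2 = 10
gcd(2,1,4,1,5) = 1

Coefficients: [2, 1, 4, 1, 5]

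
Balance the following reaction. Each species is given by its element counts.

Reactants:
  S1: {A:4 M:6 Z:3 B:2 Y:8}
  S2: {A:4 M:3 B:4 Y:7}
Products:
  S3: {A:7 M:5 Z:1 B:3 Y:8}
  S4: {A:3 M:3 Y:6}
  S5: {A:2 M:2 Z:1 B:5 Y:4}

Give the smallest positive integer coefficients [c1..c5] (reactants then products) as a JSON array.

A: 2·4+6·4 = 32 | 1·7+5·3+5·2 = 32
M: 2·6+6·3 = 30 | 1·5+5·3+5·2 = 30
Z: 2·3+6·0 = 6 | 1·1+5·0+5·1 = 6
B: 2·2+6·4 = 28 | 1·3+5·0+5·5 = 28
Y: 2·8+6·7 = 58 | 1·8+5·6+5·4 = 58
gcd(2,6,1,5,5) = 1

Coefficients: [2, 6, 1, 5, 5]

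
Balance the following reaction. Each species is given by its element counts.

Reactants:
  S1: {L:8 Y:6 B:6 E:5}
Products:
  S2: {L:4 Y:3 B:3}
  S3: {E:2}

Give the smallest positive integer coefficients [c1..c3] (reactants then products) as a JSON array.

L: 2·8 = 16 | 4·4+5·0 = 16
Y: 2·6 = 12 | 4·3+5·0 = 12
B: 2·6 = 12 | 4·3+5·0 = 12
E: 2·5 = 10 | 4·0+5·2 = 10
gcd(2,4,5) = 1

Coefficients: [2, 4, 5]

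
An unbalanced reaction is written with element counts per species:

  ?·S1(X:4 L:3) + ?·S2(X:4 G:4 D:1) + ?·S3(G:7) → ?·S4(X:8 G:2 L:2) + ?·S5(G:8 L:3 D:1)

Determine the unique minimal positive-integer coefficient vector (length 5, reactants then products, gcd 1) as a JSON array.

X: 4·4+2·4+2·0 = 24 | 3·8+2·0 = 24
G: 4·0+2·4+2·7 = 22 | 3·2+2·8 = 22
L: 4·3+2·0+2·0 = 12 | 3·2+2·3 = 12
D: 4·0+2·1+2·0 = 2 | 3·0+2·1 = 2
gcd(4,2,2,3,2) = 1

Coefficients: [4, 2, 2, 3, 2]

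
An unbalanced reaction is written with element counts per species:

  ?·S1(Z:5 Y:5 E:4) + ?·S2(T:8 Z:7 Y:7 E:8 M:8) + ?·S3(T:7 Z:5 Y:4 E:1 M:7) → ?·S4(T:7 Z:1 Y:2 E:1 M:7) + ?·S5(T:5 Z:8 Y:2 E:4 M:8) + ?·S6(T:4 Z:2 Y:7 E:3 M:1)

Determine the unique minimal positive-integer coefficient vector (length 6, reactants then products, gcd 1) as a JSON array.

T: 2·0+3·8+4·7 = 52 | 1·7+5·5+5·4 = 52
Z: 2·5+3·7+4·5 = 51 | 1·1+5·8+5·2 = 51
Y: 2·5+3·7+4·4 = 47 | 1·2+5·2+5·7 = 47
E: 2·4+3·8+4·1 = 36 | 1·1+5·4+5·3 = 36
M: 2·0+3·8+4·7 = 52 | 1·7+5·8+5·1 = 52
gcd(2,3,4,1,5,5) = 1

Coefficients: [2, 3, 4, 1, 5, 5]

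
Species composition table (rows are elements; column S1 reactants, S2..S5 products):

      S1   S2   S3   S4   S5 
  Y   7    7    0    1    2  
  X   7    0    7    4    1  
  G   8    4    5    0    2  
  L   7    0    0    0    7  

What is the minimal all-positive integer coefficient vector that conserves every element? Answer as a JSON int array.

Coefficients: [3, 2, 2, 1, 3]

Y: 3·7 = 21 | 2·7+2·0+1·1+3·2 = 21
X: 3·7 = 21 | 2·0+2·7+1·4+3·1 = 21
G: 3·8 = 24 | 2·4+2·5+1·0+3·2 = 24
L: 3·7 = 21 | 2·0+2·0+1·0+3·7 = 21
gcd(3,2,2,1,3) = 1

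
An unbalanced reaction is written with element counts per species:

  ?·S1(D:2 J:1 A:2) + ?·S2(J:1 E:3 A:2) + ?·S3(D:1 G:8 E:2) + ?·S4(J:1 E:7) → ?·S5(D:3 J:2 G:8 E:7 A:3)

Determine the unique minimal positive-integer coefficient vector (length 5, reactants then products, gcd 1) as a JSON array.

Coefficients: [2, 1, 2, 1, 2]

D: 2·2+1·0+2·1+1·0 = 6 | 2·3 = 6
J: 2·1+1·1+2·0+1·1 = 4 | 2·2 = 4
G: 2·0+1·0+2·8+1·0 = 16 | 2·8 = 16
E: 2·0+1·3+2·2+1·7 = 14 | 2·7 = 14
A: 2·2+1·2+2·0+1·0 = 6 | 2·3 = 6
gcd(2,1,2,1,2) = 1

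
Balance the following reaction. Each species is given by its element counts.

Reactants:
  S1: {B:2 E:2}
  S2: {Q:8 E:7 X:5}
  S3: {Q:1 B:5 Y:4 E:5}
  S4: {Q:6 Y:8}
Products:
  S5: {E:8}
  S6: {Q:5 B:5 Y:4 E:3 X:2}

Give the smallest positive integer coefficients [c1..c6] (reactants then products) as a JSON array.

Q: 5·0+2·8+3·1+1·6 = 25 | 3·0+5·5 = 25
B: 5·2+2·0+3·5+1·0 = 25 | 3·0+5·5 = 25
Y: 5·0+2·0+3·4+1·8 = 20 | 3·0+5·4 = 20
E: 5·2+2·7+3·5+1·0 = 39 | 3·8+5·3 = 39
X: 5·0+2·5+3·0+1·0 = 10 | 3·0+5·2 = 10
gcd(5,2,3,1,3,5) = 1

Coefficients: [5, 2, 3, 1, 3, 5]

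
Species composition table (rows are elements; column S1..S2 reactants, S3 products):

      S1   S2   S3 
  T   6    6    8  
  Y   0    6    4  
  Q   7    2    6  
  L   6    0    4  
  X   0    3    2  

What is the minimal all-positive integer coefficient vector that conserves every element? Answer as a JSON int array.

T: 2·6+2·6 = 24 | 3·8 = 24
Y: 2·0+2·6 = 12 | 3·4 = 12
Q: 2·7+2·2 = 18 | 3·6 = 18
L: 2·6+2·0 = 12 | 3·4 = 12
X: 2·0+2·3 = 6 | 3·2 = 6
gcd(2,2,3) = 1

Coefficients: [2, 2, 3]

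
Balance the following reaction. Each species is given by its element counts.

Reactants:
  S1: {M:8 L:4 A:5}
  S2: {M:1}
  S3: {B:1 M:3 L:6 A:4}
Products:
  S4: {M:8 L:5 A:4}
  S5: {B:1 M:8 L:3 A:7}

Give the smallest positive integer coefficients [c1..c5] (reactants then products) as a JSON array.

B: 3·0+5·0+1·1 = 1 | 3·0+1·1 = 1
M: 3·8+5·1+1·3 = 32 | 3·8+1·8 = 32
L: 3·4+5·0+1·6 = 18 | 3·5+1·3 = 18
A: 3·5+5·0+1·4 = 19 | 3·4+1·7 = 19
gcd(3,5,1,3,1) = 1

Coefficients: [3, 5, 1, 3, 1]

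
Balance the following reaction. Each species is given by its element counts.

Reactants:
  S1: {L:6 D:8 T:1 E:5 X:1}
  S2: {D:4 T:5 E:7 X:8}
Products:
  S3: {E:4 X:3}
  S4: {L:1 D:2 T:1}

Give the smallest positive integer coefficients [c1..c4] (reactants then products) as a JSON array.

L: 1·6+1·0 = 6 | 3·0+6·1 = 6
D: 1·8+1·4 = 12 | 3·0+6·2 = 12
T: 1·1+1·5 = 6 | 3·0+6·1 = 6
E: 1·5+1·7 = 12 | 3·4+6·0 = 12
X: 1·1+1·8 = 9 | 3·3+6·0 = 9
gcd(1,1,3,6) = 1

Coefficients: [1, 1, 3, 6]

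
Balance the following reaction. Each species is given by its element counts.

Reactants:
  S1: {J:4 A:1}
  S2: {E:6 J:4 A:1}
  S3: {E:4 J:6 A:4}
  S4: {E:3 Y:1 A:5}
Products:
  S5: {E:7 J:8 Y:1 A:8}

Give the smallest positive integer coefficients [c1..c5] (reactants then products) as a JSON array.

Coefficients: [5, 2, 2, 5, 5]

E: 5·0+2·6+2·4+5·3 = 35 | 5·7 = 35
J: 5·4+2·4+2·6+5·0 = 40 | 5·8 = 40
Y: 5·0+2·0+2·0+5·1 = 5 | 5·1 = 5
A: 5·1+2·1+2·4+5·5 = 40 | 5·8 = 40
gcd(5,2,2,5,5) = 1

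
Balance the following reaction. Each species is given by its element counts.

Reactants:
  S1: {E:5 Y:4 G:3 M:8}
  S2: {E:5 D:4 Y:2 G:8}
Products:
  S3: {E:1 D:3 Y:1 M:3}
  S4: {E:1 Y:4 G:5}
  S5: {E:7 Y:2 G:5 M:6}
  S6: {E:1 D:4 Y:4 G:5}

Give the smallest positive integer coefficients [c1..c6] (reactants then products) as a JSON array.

E: 6·5+4·5 = 50 | 4·1+3·1+6·7+1·1 = 50
D: 6·0+4·4 = 16 | 4·3+3·0+6·0+1·4 = 16
Y: 6·4+4·2 = 32 | 4·1+3·4+6·2+1·4 = 32
G: 6·3+4·8 = 50 | 4·0+3·5+6·5+1·5 = 50
M: 6·8+4·0 = 48 | 4·3+3·0+6·6+1·0 = 48
gcd(6,4,4,3,6,1) = 1

Coefficients: [6, 4, 4, 3, 6, 1]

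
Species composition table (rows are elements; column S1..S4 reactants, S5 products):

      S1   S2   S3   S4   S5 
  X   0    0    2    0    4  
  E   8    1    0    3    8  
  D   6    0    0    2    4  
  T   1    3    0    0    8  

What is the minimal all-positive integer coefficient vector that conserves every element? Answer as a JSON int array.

X: 1·0+5·0+4·2+1·0 = 8 | 2·4 = 8
E: 1·8+5·1+4·0+1·3 = 16 | 2·8 = 16
D: 1·6+5·0+4·0+1·2 = 8 | 2·4 = 8
T: 1·1+5·3+4·0+1·0 = 16 | 2·8 = 16
gcd(1,5,4,1,2) = 1

Coefficients: [1, 5, 4, 1, 2]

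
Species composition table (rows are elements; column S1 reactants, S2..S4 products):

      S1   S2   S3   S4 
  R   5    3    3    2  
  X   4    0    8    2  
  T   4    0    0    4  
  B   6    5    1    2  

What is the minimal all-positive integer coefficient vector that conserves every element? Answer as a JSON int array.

R: 4·5 = 20 | 3·3+1·3+4·2 = 20
X: 4·4 = 16 | 3·0+1·8+4·2 = 16
T: 4·4 = 16 | 3·0+1·0+4·4 = 16
B: 4·6 = 24 | 3·5+1·1+4·2 = 24
gcd(4,3,1,4) = 1

Coefficients: [4, 3, 1, 4]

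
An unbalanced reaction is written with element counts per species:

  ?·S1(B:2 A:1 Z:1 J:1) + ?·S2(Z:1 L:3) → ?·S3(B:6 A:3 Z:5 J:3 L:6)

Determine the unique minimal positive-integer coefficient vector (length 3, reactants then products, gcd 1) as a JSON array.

B: 3·2+2·0 = 6 | 1·6 = 6
A: 3·1+2·0 = 3 | 1·3 = 3
Z: 3·1+2·1 = 5 | 1·5 = 5
J: 3·1+2·0 = 3 | 1·3 = 3
L: 3·0+2·3 = 6 | 1·6 = 6
gcd(3,2,1) = 1

Coefficients: [3, 2, 1]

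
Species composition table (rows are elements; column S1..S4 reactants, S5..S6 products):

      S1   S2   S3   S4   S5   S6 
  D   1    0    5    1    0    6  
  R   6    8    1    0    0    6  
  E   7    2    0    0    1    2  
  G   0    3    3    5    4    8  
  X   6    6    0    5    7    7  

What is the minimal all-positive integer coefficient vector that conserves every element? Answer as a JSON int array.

D: 1·1+3·0+6·5+5·1 = 36 | 1·0+6·6 = 36
R: 1·6+3·8+6·1+5·0 = 36 | 1·0+6·6 = 36
E: 1·7+3·2+6·0+5·0 = 13 | 1·1+6·2 = 13
G: 1·0+3·3+6·3+5·5 = 52 | 1·4+6·8 = 52
X: 1·6+3·6+6·0+5·5 = 49 | 1·7+6·7 = 49
gcd(1,3,6,5,1,6) = 1

Coefficients: [1, 3, 6, 5, 1, 6]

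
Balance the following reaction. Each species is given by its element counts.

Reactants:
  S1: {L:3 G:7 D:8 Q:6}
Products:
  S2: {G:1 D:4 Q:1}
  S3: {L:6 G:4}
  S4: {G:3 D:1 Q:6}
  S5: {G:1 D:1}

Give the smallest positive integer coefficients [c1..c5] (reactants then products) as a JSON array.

Coefficients: [4, 6, 2, 3, 5]

L: 4·3 = 12 | 6·0+2·6+3·0+5·0 = 12
G: 4·7 = 28 | 6·1+2·4+3·3+5·1 = 28
D: 4·8 = 32 | 6·4+2·0+3·1+5·1 = 32
Q: 4·6 = 24 | 6·1+2·0+3·6+5·0 = 24
gcd(4,6,2,3,5) = 1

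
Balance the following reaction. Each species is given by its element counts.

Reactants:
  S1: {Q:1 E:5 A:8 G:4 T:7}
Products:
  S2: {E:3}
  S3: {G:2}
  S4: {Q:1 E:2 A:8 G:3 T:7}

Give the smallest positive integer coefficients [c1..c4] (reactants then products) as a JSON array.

Coefficients: [2, 2, 1, 2]

Q: 2·1 = 2 | 2·0+1·0+2·1 = 2
E: 2·5 = 10 | 2·3+1·0+2·2 = 10
A: 2·8 = 16 | 2·0+1·0+2·8 = 16
G: 2·4 = 8 | 2·0+1·2+2·3 = 8
T: 2·7 = 14 | 2·0+1·0+2·7 = 14
gcd(2,2,1,2) = 1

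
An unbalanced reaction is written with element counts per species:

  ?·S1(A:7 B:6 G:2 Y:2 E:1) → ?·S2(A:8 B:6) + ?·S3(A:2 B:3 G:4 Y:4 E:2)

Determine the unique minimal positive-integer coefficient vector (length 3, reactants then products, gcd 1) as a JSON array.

A: 4·7 = 28 | 3·8+2·2 = 28
B: 4·6 = 24 | 3·6+2·3 = 24
G: 4·2 = 8 | 3·0+2·4 = 8
Y: 4·2 = 8 | 3·0+2·4 = 8
E: 4·1 = 4 | 3·0+2·2 = 4
gcd(4,3,2) = 1

Coefficients: [4, 3, 2]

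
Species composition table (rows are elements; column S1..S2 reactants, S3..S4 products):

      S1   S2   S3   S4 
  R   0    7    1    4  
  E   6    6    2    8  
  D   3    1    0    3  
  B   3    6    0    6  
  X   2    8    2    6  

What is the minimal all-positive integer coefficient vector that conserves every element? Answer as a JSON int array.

R: 4·0+3·7 = 21 | 1·1+5·4 = 21
E: 4·6+3·6 = 42 | 1·2+5·8 = 42
D: 4·3+3·1 = 15 | 1·0+5·3 = 15
B: 4·3+3·6 = 30 | 1·0+5·6 = 30
X: 4·2+3·8 = 32 | 1·2+5·6 = 32
gcd(4,3,1,5) = 1

Coefficients: [4, 3, 1, 5]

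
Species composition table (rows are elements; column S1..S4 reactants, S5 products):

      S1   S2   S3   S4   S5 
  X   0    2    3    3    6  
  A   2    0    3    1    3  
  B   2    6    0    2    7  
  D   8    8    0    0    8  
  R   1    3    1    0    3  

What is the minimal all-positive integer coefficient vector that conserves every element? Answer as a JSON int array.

X: 1·0+3·2+2·3+4·3 = 24 | 4·6 = 24
A: 1·2+3·0+2·3+4·1 = 12 | 4·3 = 12
B: 1·2+3·6+2·0+4·2 = 28 | 4·7 = 28
D: 1·8+3·8+2·0+4·0 = 32 | 4·8 = 32
R: 1·1+3·3+2·1+4·0 = 12 | 4·3 = 12
gcd(1,3,2,4,4) = 1

Coefficients: [1, 3, 2, 4, 4]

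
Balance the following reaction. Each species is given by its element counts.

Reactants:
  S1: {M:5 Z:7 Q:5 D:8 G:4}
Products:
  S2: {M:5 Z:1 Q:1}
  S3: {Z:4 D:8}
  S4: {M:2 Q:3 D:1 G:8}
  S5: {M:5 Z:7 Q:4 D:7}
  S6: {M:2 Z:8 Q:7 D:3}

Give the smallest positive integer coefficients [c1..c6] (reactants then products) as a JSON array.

M: 6·5 = 30 | 3·5+4·0+3·2+1·5+2·2 = 30
Z: 6·7 = 42 | 3·1+4·4+3·0+1·7+2·8 = 42
Q: 6·5 = 30 | 3·1+4·0+3·3+1·4+2·7 = 30
D: 6·8 = 48 | 3·0+4·8+3·1+1·7+2·3 = 48
G: 6·4 = 24 | 3·0+4·0+3·8+1·0+2·0 = 24
gcd(6,3,4,3,1,2) = 1

Coefficients: [6, 3, 4, 3, 1, 2]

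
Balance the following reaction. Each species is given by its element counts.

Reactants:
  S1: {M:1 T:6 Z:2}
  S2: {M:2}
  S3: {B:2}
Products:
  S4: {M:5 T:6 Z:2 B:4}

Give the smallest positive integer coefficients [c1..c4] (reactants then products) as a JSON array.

M: 1·1+2·2+2·0 = 5 | 1·5 = 5
T: 1·6+2·0+2·0 = 6 | 1·6 = 6
Z: 1·2+2·0+2·0 = 2 | 1·2 = 2
B: 1·0+2·0+2·2 = 4 | 1·4 = 4
gcd(1,2,2,1) = 1

Coefficients: [1, 2, 2, 1]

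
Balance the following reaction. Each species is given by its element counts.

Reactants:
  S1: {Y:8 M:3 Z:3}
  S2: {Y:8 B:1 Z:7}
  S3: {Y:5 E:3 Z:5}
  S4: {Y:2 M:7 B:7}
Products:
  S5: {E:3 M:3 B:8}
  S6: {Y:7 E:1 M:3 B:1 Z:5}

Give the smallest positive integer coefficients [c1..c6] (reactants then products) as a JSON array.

Y: 1·8+1·8+4·5+3·2 = 42 | 2·0+6·7 = 42
E: 1·0+1·0+4·3+3·0 = 12 | 2·3+6·1 = 12
M: 1·3+1·0+4·0+3·7 = 24 | 2·3+6·3 = 24
B: 1·0+1·1+4·0+3·7 = 22 | 2·8+6·1 = 22
Z: 1·3+1·7+4·5+3·0 = 30 | 2·0+6·5 = 30
gcd(1,1,4,3,2,6) = 1

Coefficients: [1, 1, 4, 3, 2, 6]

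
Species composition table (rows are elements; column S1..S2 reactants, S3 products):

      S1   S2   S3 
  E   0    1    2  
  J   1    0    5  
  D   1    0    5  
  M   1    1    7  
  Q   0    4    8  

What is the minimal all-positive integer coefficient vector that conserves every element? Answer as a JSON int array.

Coefficients: [5, 2, 1]

E: 5·0+2·1 = 2 | 1·2 = 2
J: 5·1+2·0 = 5 | 1·5 = 5
D: 5·1+2·0 = 5 | 1·5 = 5
M: 5·1+2·1 = 7 | 1·7 = 7
Q: 5·0+2·4 = 8 | 1·8 = 8
gcd(5,2,1) = 1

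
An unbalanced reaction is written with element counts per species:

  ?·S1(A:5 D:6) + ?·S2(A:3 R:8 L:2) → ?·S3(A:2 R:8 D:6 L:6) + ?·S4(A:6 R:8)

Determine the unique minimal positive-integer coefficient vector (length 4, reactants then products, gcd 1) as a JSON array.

A: 1·5+3·3 = 14 | 1·2+2·6 = 14
R: 1·0+3·8 = 24 | 1·8+2·8 = 24
D: 1·6+3·0 = 6 | 1·6+2·0 = 6
L: 1·0+3·2 = 6 | 1·6+2·0 = 6
gcd(1,3,1,2) = 1

Coefficients: [1, 3, 1, 2]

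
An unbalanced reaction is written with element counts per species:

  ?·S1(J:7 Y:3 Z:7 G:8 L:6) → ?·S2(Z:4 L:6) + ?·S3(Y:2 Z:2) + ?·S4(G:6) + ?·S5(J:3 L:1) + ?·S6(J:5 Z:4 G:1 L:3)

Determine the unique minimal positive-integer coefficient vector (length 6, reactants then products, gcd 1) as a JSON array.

Coefficients: [4, 2, 6, 5, 6, 2]

J: 4·7 = 28 | 2·0+6·0+5·0+6·3+2·5 = 28
Y: 4·3 = 12 | 2·0+6·2+5·0+6·0+2·0 = 12
Z: 4·7 = 28 | 2·4+6·2+5·0+6·0+2·4 = 28
G: 4·8 = 32 | 2·0+6·0+5·6+6·0+2·1 = 32
L: 4·6 = 24 | 2·6+6·0+5·0+6·1+2·3 = 24
gcd(4,2,6,5,6,2) = 1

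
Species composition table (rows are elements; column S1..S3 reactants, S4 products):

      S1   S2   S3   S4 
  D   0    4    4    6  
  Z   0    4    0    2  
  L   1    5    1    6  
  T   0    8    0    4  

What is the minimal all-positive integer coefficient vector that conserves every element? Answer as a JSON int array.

D: 5·0+1·4+2·4 = 12 | 2·6 = 12
Z: 5·0+1·4+2·0 = 4 | 2·2 = 4
L: 5·1+1·5+2·1 = 12 | 2·6 = 12
T: 5·0+1·8+2·0 = 8 | 2·4 = 8
gcd(5,1,2,2) = 1

Coefficients: [5, 1, 2, 2]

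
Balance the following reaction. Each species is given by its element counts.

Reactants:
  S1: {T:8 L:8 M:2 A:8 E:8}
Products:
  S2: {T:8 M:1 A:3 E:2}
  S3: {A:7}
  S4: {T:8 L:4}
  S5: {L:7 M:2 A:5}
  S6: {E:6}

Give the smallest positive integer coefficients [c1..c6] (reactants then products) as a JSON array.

Coefficients: [5, 2, 2, 3, 4, 6]

T: 5·8 = 40 | 2·8+2·0+3·8+4·0+6·0 = 40
L: 5·8 = 40 | 2·0+2·0+3·4+4·7+6·0 = 40
M: 5·2 = 10 | 2·1+2·0+3·0+4·2+6·0 = 10
A: 5·8 = 40 | 2·3+2·7+3·0+4·5+6·0 = 40
E: 5·8 = 40 | 2·2+2·0+3·0+4·0+6·6 = 40
gcd(5,2,2,3,4,6) = 1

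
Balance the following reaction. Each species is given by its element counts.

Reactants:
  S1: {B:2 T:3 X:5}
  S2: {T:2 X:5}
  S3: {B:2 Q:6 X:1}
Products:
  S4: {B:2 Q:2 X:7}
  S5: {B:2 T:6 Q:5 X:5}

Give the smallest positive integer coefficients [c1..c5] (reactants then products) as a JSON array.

Coefficients: [4, 6, 5, 5, 4]

B: 4·2+6·0+5·2 = 18 | 5·2+4·2 = 18
T: 4·3+6·2+5·0 = 24 | 5·0+4·6 = 24
Q: 4·0+6·0+5·6 = 30 | 5·2+4·5 = 30
X: 4·5+6·5+5·1 = 55 | 5·7+4·5 = 55
gcd(4,6,5,5,4) = 1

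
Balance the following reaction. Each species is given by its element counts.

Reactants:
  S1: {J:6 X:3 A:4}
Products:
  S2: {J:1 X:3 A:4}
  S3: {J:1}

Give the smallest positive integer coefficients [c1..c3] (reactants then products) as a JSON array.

Coefficients: [1, 1, 5]

J: 1·6 = 6 | 1·1+5·1 = 6
X: 1·3 = 3 | 1·3+5·0 = 3
A: 1·4 = 4 | 1·4+5·0 = 4
gcd(1,1,5) = 1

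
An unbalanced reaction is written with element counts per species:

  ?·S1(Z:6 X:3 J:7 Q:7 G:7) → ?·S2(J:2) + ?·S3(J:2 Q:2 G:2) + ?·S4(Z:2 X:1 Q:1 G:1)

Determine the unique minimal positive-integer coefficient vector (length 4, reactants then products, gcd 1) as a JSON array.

Z: 2·6 = 12 | 3·0+4·0+6·2 = 12
X: 2·3 = 6 | 3·0+4·0+6·1 = 6
J: 2·7 = 14 | 3·2+4·2+6·0 = 14
Q: 2·7 = 14 | 3·0+4·2+6·1 = 14
G: 2·7 = 14 | 3·0+4·2+6·1 = 14
gcd(2,3,4,6) = 1

Coefficients: [2, 3, 4, 6]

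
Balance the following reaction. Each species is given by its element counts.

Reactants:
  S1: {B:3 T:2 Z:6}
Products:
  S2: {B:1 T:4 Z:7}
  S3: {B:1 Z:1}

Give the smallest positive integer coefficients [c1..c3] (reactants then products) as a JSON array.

B: 2·3 = 6 | 1·1+5·1 = 6
T: 2·2 = 4 | 1·4+5·0 = 4
Z: 2·6 = 12 | 1·7+5·1 = 12
gcd(2,1,5) = 1

Coefficients: [2, 1, 5]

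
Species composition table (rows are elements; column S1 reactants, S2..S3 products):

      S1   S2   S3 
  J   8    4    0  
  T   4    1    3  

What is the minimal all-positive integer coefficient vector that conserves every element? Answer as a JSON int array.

Coefficients: [3, 6, 2]

J: 3·8 = 24 | 6·4+2·0 = 24
T: 3·4 = 12 | 6·1+2·3 = 12
gcd(3,6,2) = 1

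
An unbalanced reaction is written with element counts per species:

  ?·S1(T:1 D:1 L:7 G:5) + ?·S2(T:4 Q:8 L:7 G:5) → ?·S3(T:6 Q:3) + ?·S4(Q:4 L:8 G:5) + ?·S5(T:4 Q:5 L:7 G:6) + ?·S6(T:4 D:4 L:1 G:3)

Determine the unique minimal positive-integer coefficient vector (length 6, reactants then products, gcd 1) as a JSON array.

Coefficients: [4, 5, 2, 6, 2, 1]

T: 4·1+5·4 = 24 | 2·6+6·0+2·4+1·4 = 24
Q: 4·0+5·8 = 40 | 2·3+6·4+2·5+1·0 = 40
D: 4·1+5·0 = 4 | 2·0+6·0+2·0+1·4 = 4
L: 4·7+5·7 = 63 | 2·0+6·8+2·7+1·1 = 63
G: 4·5+5·5 = 45 | 2·0+6·5+2·6+1·3 = 45
gcd(4,5,2,6,2,1) = 1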